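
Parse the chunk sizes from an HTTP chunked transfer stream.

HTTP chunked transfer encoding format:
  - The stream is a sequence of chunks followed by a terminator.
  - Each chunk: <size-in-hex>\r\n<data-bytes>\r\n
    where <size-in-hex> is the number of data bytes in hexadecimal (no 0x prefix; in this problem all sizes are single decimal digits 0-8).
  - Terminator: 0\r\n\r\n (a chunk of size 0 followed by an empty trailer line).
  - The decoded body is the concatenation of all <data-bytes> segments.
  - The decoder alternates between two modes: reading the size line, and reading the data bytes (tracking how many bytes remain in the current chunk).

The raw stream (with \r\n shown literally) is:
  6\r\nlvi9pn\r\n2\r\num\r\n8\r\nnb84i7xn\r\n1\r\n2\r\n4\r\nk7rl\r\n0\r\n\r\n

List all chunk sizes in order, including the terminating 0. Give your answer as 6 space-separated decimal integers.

Answer: 6 2 8 1 4 0

Derivation:
Chunk 1: stream[0..1]='6' size=0x6=6, data at stream[3..9]='lvi9pn' -> body[0..6], body so far='lvi9pn'
Chunk 2: stream[11..12]='2' size=0x2=2, data at stream[14..16]='um' -> body[6..8], body so far='lvi9pnum'
Chunk 3: stream[18..19]='8' size=0x8=8, data at stream[21..29]='nb84i7xn' -> body[8..16], body so far='lvi9pnumnb84i7xn'
Chunk 4: stream[31..32]='1' size=0x1=1, data at stream[34..35]='2' -> body[16..17], body so far='lvi9pnumnb84i7xn2'
Chunk 5: stream[37..38]='4' size=0x4=4, data at stream[40..44]='k7rl' -> body[17..21], body so far='lvi9pnumnb84i7xn2k7rl'
Chunk 6: stream[46..47]='0' size=0 (terminator). Final body='lvi9pnumnb84i7xn2k7rl' (21 bytes)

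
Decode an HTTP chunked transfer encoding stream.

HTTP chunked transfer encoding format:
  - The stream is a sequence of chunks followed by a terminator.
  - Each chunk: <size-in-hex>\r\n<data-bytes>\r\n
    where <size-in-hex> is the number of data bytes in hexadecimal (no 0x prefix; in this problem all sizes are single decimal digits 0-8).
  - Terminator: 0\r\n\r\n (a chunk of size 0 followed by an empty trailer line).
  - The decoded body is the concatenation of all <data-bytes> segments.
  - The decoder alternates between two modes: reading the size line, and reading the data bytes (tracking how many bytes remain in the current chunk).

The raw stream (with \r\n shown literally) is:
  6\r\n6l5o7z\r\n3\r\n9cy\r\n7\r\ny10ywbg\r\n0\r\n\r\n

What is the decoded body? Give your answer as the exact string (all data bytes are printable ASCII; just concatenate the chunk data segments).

Answer: 6l5o7z9cyy10ywbg

Derivation:
Chunk 1: stream[0..1]='6' size=0x6=6, data at stream[3..9]='6l5o7z' -> body[0..6], body so far='6l5o7z'
Chunk 2: stream[11..12]='3' size=0x3=3, data at stream[14..17]='9cy' -> body[6..9], body so far='6l5o7z9cy'
Chunk 3: stream[19..20]='7' size=0x7=7, data at stream[22..29]='y10ywbg' -> body[9..16], body so far='6l5o7z9cyy10ywbg'
Chunk 4: stream[31..32]='0' size=0 (terminator). Final body='6l5o7z9cyy10ywbg' (16 bytes)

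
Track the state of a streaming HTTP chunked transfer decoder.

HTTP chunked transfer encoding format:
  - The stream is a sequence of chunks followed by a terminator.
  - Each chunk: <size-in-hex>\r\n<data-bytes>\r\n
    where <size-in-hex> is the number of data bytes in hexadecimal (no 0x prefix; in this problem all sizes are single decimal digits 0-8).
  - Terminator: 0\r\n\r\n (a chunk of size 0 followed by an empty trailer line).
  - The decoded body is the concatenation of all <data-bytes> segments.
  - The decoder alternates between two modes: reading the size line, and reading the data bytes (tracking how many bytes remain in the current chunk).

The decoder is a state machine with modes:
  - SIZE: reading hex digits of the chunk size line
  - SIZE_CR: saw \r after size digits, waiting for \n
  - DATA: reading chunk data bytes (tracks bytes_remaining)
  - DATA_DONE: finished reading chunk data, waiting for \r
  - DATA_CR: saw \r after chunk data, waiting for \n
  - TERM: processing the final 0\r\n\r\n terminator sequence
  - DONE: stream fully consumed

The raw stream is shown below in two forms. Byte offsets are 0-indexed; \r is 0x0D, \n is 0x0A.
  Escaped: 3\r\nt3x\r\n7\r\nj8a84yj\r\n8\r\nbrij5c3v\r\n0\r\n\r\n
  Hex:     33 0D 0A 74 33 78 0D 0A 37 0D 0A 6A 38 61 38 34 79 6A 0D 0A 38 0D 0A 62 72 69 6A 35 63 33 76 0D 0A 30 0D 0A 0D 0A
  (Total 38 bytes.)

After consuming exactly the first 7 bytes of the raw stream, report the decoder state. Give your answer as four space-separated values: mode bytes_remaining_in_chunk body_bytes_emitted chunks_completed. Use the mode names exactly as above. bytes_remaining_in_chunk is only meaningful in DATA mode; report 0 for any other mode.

Answer: DATA_CR 0 3 0

Derivation:
Byte 0 = '3': mode=SIZE remaining=0 emitted=0 chunks_done=0
Byte 1 = 0x0D: mode=SIZE_CR remaining=0 emitted=0 chunks_done=0
Byte 2 = 0x0A: mode=DATA remaining=3 emitted=0 chunks_done=0
Byte 3 = 't': mode=DATA remaining=2 emitted=1 chunks_done=0
Byte 4 = '3': mode=DATA remaining=1 emitted=2 chunks_done=0
Byte 5 = 'x': mode=DATA_DONE remaining=0 emitted=3 chunks_done=0
Byte 6 = 0x0D: mode=DATA_CR remaining=0 emitted=3 chunks_done=0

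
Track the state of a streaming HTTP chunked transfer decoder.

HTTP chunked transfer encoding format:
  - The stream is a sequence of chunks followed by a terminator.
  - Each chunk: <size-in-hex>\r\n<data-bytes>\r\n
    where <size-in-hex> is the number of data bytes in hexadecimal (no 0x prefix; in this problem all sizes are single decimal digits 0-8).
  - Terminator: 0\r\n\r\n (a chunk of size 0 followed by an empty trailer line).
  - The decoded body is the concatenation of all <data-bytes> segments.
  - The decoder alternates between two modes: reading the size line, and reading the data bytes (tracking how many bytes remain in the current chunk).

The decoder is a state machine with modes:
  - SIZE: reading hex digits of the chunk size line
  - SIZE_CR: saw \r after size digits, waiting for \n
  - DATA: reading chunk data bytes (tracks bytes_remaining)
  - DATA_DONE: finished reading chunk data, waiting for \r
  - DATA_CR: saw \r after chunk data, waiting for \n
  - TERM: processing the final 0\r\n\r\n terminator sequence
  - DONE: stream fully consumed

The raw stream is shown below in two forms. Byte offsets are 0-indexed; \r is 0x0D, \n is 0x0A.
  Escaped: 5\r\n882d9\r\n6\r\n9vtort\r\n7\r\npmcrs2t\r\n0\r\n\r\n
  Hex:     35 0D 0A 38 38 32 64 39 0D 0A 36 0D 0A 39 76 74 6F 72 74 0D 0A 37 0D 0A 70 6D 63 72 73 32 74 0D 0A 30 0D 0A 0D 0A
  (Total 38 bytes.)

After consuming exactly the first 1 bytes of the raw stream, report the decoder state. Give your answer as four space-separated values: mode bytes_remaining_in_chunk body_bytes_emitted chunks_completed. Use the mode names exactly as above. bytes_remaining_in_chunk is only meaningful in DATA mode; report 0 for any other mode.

Byte 0 = '5': mode=SIZE remaining=0 emitted=0 chunks_done=0

Answer: SIZE 0 0 0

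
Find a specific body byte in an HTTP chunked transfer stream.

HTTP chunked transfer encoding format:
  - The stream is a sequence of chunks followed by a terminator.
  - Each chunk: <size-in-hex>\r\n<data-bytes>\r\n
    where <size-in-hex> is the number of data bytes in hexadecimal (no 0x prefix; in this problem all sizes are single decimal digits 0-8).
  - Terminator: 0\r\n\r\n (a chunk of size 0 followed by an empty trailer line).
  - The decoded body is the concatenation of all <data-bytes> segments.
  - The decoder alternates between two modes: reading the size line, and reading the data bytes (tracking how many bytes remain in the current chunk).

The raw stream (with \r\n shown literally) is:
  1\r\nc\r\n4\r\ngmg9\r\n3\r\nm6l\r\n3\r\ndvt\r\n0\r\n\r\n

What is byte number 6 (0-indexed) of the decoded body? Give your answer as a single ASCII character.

Chunk 1: stream[0..1]='1' size=0x1=1, data at stream[3..4]='c' -> body[0..1], body so far='c'
Chunk 2: stream[6..7]='4' size=0x4=4, data at stream[9..13]='gmg9' -> body[1..5], body so far='cgmg9'
Chunk 3: stream[15..16]='3' size=0x3=3, data at stream[18..21]='m6l' -> body[5..8], body so far='cgmg9m6l'
Chunk 4: stream[23..24]='3' size=0x3=3, data at stream[26..29]='dvt' -> body[8..11], body so far='cgmg9m6ldvt'
Chunk 5: stream[31..32]='0' size=0 (terminator). Final body='cgmg9m6ldvt' (11 bytes)
Body byte 6 = '6'

Answer: 6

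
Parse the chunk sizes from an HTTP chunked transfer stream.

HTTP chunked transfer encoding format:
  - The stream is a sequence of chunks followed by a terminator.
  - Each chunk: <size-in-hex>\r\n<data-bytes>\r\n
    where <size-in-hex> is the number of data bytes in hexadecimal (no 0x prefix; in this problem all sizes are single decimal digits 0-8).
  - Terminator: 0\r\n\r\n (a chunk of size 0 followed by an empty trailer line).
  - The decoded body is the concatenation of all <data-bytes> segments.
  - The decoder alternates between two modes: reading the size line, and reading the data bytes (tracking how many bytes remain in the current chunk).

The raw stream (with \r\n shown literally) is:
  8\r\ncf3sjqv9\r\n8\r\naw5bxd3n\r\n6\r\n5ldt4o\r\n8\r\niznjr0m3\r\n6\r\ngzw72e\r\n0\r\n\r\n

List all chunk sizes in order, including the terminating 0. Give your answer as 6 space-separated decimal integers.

Answer: 8 8 6 8 6 0

Derivation:
Chunk 1: stream[0..1]='8' size=0x8=8, data at stream[3..11]='cf3sjqv9' -> body[0..8], body so far='cf3sjqv9'
Chunk 2: stream[13..14]='8' size=0x8=8, data at stream[16..24]='aw5bxd3n' -> body[8..16], body so far='cf3sjqv9aw5bxd3n'
Chunk 3: stream[26..27]='6' size=0x6=6, data at stream[29..35]='5ldt4o' -> body[16..22], body so far='cf3sjqv9aw5bxd3n5ldt4o'
Chunk 4: stream[37..38]='8' size=0x8=8, data at stream[40..48]='iznjr0m3' -> body[22..30], body so far='cf3sjqv9aw5bxd3n5ldt4oiznjr0m3'
Chunk 5: stream[50..51]='6' size=0x6=6, data at stream[53..59]='gzw72e' -> body[30..36], body so far='cf3sjqv9aw5bxd3n5ldt4oiznjr0m3gzw72e'
Chunk 6: stream[61..62]='0' size=0 (terminator). Final body='cf3sjqv9aw5bxd3n5ldt4oiznjr0m3gzw72e' (36 bytes)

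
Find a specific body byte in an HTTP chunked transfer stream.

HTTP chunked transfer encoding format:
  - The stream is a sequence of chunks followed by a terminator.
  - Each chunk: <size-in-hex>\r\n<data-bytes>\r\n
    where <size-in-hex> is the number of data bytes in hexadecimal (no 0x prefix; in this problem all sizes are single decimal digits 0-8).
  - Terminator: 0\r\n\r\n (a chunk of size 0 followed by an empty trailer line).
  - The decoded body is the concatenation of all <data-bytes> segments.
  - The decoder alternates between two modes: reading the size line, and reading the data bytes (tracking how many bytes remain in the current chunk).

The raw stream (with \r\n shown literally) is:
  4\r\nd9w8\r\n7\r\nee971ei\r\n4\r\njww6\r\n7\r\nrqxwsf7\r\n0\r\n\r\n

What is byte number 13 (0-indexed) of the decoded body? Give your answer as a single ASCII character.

Chunk 1: stream[0..1]='4' size=0x4=4, data at stream[3..7]='d9w8' -> body[0..4], body so far='d9w8'
Chunk 2: stream[9..10]='7' size=0x7=7, data at stream[12..19]='ee971ei' -> body[4..11], body so far='d9w8ee971ei'
Chunk 3: stream[21..22]='4' size=0x4=4, data at stream[24..28]='jww6' -> body[11..15], body so far='d9w8ee971eijww6'
Chunk 4: stream[30..31]='7' size=0x7=7, data at stream[33..40]='rqxwsf7' -> body[15..22], body so far='d9w8ee971eijww6rqxwsf7'
Chunk 5: stream[42..43]='0' size=0 (terminator). Final body='d9w8ee971eijww6rqxwsf7' (22 bytes)
Body byte 13 = 'w'

Answer: w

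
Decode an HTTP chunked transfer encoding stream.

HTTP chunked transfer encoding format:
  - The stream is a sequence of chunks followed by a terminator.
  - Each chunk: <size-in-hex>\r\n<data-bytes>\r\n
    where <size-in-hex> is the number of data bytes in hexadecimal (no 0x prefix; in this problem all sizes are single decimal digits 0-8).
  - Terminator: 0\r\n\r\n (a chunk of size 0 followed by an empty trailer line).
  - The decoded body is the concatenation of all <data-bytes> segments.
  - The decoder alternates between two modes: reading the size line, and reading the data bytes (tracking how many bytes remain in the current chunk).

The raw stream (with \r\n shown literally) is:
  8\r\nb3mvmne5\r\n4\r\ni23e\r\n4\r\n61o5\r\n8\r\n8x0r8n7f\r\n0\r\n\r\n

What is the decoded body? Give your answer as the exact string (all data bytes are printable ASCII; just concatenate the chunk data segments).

Chunk 1: stream[0..1]='8' size=0x8=8, data at stream[3..11]='b3mvmne5' -> body[0..8], body so far='b3mvmne5'
Chunk 2: stream[13..14]='4' size=0x4=4, data at stream[16..20]='i23e' -> body[8..12], body so far='b3mvmne5i23e'
Chunk 3: stream[22..23]='4' size=0x4=4, data at stream[25..29]='61o5' -> body[12..16], body so far='b3mvmne5i23e61o5'
Chunk 4: stream[31..32]='8' size=0x8=8, data at stream[34..42]='8x0r8n7f' -> body[16..24], body so far='b3mvmne5i23e61o58x0r8n7f'
Chunk 5: stream[44..45]='0' size=0 (terminator). Final body='b3mvmne5i23e61o58x0r8n7f' (24 bytes)

Answer: b3mvmne5i23e61o58x0r8n7f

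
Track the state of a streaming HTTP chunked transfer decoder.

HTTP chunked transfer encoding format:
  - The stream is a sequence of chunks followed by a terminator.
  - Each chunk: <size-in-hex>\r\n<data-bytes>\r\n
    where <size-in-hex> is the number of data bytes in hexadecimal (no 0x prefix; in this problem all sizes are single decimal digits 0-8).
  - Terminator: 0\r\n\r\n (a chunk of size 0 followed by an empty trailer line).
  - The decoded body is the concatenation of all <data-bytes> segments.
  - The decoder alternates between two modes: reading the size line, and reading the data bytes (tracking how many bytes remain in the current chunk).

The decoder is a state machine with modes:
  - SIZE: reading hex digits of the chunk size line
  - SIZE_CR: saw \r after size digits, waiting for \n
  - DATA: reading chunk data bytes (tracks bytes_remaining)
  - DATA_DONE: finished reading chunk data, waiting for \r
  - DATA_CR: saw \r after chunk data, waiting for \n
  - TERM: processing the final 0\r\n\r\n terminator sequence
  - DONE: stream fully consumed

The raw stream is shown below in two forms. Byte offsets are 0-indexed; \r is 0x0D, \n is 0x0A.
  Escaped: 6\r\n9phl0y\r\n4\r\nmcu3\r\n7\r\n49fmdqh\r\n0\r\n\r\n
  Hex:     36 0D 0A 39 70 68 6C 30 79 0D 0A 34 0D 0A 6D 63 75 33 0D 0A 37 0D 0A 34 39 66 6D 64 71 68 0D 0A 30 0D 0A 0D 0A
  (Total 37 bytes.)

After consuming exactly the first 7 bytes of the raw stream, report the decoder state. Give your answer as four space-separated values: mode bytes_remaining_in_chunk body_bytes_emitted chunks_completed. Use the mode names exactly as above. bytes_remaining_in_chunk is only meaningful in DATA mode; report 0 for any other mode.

Byte 0 = '6': mode=SIZE remaining=0 emitted=0 chunks_done=0
Byte 1 = 0x0D: mode=SIZE_CR remaining=0 emitted=0 chunks_done=0
Byte 2 = 0x0A: mode=DATA remaining=6 emitted=0 chunks_done=0
Byte 3 = '9': mode=DATA remaining=5 emitted=1 chunks_done=0
Byte 4 = 'p': mode=DATA remaining=4 emitted=2 chunks_done=0
Byte 5 = 'h': mode=DATA remaining=3 emitted=3 chunks_done=0
Byte 6 = 'l': mode=DATA remaining=2 emitted=4 chunks_done=0

Answer: DATA 2 4 0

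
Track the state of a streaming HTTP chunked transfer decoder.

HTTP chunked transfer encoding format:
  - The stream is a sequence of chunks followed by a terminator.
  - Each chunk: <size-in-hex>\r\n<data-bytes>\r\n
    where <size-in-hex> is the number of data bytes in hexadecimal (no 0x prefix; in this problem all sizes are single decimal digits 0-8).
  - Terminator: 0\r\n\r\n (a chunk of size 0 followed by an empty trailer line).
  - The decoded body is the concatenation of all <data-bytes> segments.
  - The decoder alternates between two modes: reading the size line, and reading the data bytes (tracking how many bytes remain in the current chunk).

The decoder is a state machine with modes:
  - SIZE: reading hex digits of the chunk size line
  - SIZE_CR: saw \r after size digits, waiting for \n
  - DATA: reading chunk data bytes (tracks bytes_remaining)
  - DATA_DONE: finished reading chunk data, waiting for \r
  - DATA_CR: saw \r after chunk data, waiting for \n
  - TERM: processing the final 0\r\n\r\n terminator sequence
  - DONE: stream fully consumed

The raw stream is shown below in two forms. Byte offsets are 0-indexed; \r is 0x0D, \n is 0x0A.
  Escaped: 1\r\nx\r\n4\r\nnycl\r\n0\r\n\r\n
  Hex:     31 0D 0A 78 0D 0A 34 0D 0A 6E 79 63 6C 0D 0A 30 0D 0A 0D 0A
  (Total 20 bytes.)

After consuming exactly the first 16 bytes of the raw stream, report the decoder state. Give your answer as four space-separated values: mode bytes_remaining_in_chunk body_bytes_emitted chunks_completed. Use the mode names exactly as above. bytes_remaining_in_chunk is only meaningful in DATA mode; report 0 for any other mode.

Byte 0 = '1': mode=SIZE remaining=0 emitted=0 chunks_done=0
Byte 1 = 0x0D: mode=SIZE_CR remaining=0 emitted=0 chunks_done=0
Byte 2 = 0x0A: mode=DATA remaining=1 emitted=0 chunks_done=0
Byte 3 = 'x': mode=DATA_DONE remaining=0 emitted=1 chunks_done=0
Byte 4 = 0x0D: mode=DATA_CR remaining=0 emitted=1 chunks_done=0
Byte 5 = 0x0A: mode=SIZE remaining=0 emitted=1 chunks_done=1
Byte 6 = '4': mode=SIZE remaining=0 emitted=1 chunks_done=1
Byte 7 = 0x0D: mode=SIZE_CR remaining=0 emitted=1 chunks_done=1
Byte 8 = 0x0A: mode=DATA remaining=4 emitted=1 chunks_done=1
Byte 9 = 'n': mode=DATA remaining=3 emitted=2 chunks_done=1
Byte 10 = 'y': mode=DATA remaining=2 emitted=3 chunks_done=1
Byte 11 = 'c': mode=DATA remaining=1 emitted=4 chunks_done=1
Byte 12 = 'l': mode=DATA_DONE remaining=0 emitted=5 chunks_done=1
Byte 13 = 0x0D: mode=DATA_CR remaining=0 emitted=5 chunks_done=1
Byte 14 = 0x0A: mode=SIZE remaining=0 emitted=5 chunks_done=2
Byte 15 = '0': mode=SIZE remaining=0 emitted=5 chunks_done=2

Answer: SIZE 0 5 2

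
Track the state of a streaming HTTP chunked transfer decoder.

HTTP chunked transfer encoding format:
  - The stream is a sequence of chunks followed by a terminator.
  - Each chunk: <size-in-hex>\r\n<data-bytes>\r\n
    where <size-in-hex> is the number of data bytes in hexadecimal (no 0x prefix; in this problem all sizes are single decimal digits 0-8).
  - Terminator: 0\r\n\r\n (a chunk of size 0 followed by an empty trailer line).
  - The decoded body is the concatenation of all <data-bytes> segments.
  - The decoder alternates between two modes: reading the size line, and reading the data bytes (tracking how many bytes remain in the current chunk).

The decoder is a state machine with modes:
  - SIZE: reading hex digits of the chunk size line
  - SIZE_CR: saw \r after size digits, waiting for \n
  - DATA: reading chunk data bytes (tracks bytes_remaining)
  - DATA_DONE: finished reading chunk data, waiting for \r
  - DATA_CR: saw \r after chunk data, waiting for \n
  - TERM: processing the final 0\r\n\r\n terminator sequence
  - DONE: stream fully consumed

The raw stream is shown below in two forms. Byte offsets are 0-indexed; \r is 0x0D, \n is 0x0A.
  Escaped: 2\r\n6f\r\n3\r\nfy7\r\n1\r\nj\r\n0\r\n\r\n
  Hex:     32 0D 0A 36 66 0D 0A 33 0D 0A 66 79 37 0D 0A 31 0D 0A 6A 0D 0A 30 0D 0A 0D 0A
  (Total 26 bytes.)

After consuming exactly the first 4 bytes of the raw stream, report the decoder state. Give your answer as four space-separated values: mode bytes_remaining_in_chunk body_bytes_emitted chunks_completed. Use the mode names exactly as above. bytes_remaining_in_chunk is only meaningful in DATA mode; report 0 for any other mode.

Answer: DATA 1 1 0

Derivation:
Byte 0 = '2': mode=SIZE remaining=0 emitted=0 chunks_done=0
Byte 1 = 0x0D: mode=SIZE_CR remaining=0 emitted=0 chunks_done=0
Byte 2 = 0x0A: mode=DATA remaining=2 emitted=0 chunks_done=0
Byte 3 = '6': mode=DATA remaining=1 emitted=1 chunks_done=0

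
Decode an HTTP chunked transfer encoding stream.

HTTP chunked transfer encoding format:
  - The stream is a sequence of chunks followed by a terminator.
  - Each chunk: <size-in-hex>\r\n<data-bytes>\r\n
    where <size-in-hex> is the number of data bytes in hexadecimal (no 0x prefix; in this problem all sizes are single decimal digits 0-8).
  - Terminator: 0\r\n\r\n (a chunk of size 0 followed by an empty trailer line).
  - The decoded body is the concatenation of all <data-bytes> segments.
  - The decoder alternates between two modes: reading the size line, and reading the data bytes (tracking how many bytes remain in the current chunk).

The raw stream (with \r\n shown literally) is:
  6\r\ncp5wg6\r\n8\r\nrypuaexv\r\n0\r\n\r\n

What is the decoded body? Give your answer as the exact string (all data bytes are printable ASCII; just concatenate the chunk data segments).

Chunk 1: stream[0..1]='6' size=0x6=6, data at stream[3..9]='cp5wg6' -> body[0..6], body so far='cp5wg6'
Chunk 2: stream[11..12]='8' size=0x8=8, data at stream[14..22]='rypuaexv' -> body[6..14], body so far='cp5wg6rypuaexv'
Chunk 3: stream[24..25]='0' size=0 (terminator). Final body='cp5wg6rypuaexv' (14 bytes)

Answer: cp5wg6rypuaexv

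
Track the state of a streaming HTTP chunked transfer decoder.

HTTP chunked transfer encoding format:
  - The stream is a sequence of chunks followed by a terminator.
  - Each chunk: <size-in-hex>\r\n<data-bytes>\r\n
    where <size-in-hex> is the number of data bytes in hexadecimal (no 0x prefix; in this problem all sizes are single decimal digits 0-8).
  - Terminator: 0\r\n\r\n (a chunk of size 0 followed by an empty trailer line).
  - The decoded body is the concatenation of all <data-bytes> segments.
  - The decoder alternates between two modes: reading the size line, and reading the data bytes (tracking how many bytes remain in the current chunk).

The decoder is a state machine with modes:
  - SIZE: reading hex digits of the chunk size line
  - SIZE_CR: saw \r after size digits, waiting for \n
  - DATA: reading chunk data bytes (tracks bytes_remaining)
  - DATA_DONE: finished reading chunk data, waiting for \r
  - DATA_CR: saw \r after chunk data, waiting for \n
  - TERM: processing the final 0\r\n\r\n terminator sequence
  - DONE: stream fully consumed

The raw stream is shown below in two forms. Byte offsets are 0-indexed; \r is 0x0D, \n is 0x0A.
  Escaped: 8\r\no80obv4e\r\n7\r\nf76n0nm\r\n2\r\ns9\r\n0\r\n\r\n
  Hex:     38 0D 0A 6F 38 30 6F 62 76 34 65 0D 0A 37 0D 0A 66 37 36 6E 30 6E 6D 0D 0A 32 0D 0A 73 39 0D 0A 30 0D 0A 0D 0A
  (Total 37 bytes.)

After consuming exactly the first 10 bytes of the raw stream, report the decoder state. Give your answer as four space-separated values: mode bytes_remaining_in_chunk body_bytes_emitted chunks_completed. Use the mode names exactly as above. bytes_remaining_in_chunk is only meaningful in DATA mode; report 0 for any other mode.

Byte 0 = '8': mode=SIZE remaining=0 emitted=0 chunks_done=0
Byte 1 = 0x0D: mode=SIZE_CR remaining=0 emitted=0 chunks_done=0
Byte 2 = 0x0A: mode=DATA remaining=8 emitted=0 chunks_done=0
Byte 3 = 'o': mode=DATA remaining=7 emitted=1 chunks_done=0
Byte 4 = '8': mode=DATA remaining=6 emitted=2 chunks_done=0
Byte 5 = '0': mode=DATA remaining=5 emitted=3 chunks_done=0
Byte 6 = 'o': mode=DATA remaining=4 emitted=4 chunks_done=0
Byte 7 = 'b': mode=DATA remaining=3 emitted=5 chunks_done=0
Byte 8 = 'v': mode=DATA remaining=2 emitted=6 chunks_done=0
Byte 9 = '4': mode=DATA remaining=1 emitted=7 chunks_done=0

Answer: DATA 1 7 0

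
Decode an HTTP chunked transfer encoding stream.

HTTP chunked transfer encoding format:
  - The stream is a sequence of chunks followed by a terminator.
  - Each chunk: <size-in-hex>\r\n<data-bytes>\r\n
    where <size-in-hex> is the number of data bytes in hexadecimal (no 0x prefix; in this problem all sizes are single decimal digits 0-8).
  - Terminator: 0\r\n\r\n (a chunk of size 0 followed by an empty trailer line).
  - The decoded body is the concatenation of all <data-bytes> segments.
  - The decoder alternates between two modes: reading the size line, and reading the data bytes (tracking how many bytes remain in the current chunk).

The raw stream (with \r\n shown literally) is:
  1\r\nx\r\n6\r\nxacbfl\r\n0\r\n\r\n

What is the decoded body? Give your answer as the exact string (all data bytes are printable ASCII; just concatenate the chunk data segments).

Chunk 1: stream[0..1]='1' size=0x1=1, data at stream[3..4]='x' -> body[0..1], body so far='x'
Chunk 2: stream[6..7]='6' size=0x6=6, data at stream[9..15]='xacbfl' -> body[1..7], body so far='xxacbfl'
Chunk 3: stream[17..18]='0' size=0 (terminator). Final body='xxacbfl' (7 bytes)

Answer: xxacbfl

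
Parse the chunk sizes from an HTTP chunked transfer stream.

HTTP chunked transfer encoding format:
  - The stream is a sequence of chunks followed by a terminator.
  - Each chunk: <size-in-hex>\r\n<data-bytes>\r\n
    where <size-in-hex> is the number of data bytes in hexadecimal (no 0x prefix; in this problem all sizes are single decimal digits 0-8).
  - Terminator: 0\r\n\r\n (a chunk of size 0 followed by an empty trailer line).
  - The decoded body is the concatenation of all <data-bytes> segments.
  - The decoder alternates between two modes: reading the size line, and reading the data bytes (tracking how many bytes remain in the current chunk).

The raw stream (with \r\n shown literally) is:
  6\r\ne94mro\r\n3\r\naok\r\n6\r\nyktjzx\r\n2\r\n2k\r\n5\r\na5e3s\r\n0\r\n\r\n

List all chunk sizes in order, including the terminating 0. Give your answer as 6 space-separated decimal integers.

Chunk 1: stream[0..1]='6' size=0x6=6, data at stream[3..9]='e94mro' -> body[0..6], body so far='e94mro'
Chunk 2: stream[11..12]='3' size=0x3=3, data at stream[14..17]='aok' -> body[6..9], body so far='e94mroaok'
Chunk 3: stream[19..20]='6' size=0x6=6, data at stream[22..28]='yktjzx' -> body[9..15], body so far='e94mroaokyktjzx'
Chunk 4: stream[30..31]='2' size=0x2=2, data at stream[33..35]='2k' -> body[15..17], body so far='e94mroaokyktjzx2k'
Chunk 5: stream[37..38]='5' size=0x5=5, data at stream[40..45]='a5e3s' -> body[17..22], body so far='e94mroaokyktjzx2ka5e3s'
Chunk 6: stream[47..48]='0' size=0 (terminator). Final body='e94mroaokyktjzx2ka5e3s' (22 bytes)

Answer: 6 3 6 2 5 0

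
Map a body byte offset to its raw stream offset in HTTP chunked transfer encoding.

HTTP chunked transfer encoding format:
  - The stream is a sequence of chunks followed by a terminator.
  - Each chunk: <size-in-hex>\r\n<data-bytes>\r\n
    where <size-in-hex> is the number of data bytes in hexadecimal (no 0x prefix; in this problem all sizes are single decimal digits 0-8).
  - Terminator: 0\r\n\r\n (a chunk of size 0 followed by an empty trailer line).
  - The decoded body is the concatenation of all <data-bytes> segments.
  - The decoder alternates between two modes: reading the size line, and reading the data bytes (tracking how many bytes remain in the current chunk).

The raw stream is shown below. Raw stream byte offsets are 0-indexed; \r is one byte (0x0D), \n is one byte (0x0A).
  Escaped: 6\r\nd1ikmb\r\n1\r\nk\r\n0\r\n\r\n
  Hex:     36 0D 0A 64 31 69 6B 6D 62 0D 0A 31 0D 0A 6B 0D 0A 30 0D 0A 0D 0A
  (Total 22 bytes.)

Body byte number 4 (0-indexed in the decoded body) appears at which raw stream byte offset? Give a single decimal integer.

Chunk 1: stream[0..1]='6' size=0x6=6, data at stream[3..9]='d1ikmb' -> body[0..6], body so far='d1ikmb'
Chunk 2: stream[11..12]='1' size=0x1=1, data at stream[14..15]='k' -> body[6..7], body so far='d1ikmbk'
Chunk 3: stream[17..18]='0' size=0 (terminator). Final body='d1ikmbk' (7 bytes)
Body byte 4 at stream offset 7

Answer: 7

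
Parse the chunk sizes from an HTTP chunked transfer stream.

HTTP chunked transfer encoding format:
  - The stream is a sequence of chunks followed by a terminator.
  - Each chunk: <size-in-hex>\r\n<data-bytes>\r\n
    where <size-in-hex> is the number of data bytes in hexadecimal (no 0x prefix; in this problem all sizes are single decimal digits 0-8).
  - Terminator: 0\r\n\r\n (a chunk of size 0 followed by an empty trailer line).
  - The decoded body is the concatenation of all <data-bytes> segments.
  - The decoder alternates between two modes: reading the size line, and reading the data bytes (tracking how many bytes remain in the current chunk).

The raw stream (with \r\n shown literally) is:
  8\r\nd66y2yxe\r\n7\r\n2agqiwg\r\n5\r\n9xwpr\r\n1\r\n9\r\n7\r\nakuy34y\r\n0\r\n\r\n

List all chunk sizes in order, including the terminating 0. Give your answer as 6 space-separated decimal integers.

Answer: 8 7 5 1 7 0

Derivation:
Chunk 1: stream[0..1]='8' size=0x8=8, data at stream[3..11]='d66y2yxe' -> body[0..8], body so far='d66y2yxe'
Chunk 2: stream[13..14]='7' size=0x7=7, data at stream[16..23]='2agqiwg' -> body[8..15], body so far='d66y2yxe2agqiwg'
Chunk 3: stream[25..26]='5' size=0x5=5, data at stream[28..33]='9xwpr' -> body[15..20], body so far='d66y2yxe2agqiwg9xwpr'
Chunk 4: stream[35..36]='1' size=0x1=1, data at stream[38..39]='9' -> body[20..21], body so far='d66y2yxe2agqiwg9xwpr9'
Chunk 5: stream[41..42]='7' size=0x7=7, data at stream[44..51]='akuy34y' -> body[21..28], body so far='d66y2yxe2agqiwg9xwpr9akuy34y'
Chunk 6: stream[53..54]='0' size=0 (terminator). Final body='d66y2yxe2agqiwg9xwpr9akuy34y' (28 bytes)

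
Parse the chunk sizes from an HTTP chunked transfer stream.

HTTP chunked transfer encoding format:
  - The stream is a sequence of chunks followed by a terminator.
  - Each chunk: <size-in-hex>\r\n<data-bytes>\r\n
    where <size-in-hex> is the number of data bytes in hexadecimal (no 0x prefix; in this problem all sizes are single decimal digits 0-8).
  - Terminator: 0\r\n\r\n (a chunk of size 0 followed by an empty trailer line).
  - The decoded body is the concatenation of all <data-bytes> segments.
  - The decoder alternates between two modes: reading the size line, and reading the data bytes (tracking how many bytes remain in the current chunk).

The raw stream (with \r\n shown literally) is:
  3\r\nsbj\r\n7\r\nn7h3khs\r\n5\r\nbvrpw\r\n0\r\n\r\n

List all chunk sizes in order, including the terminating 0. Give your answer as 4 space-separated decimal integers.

Answer: 3 7 5 0

Derivation:
Chunk 1: stream[0..1]='3' size=0x3=3, data at stream[3..6]='sbj' -> body[0..3], body so far='sbj'
Chunk 2: stream[8..9]='7' size=0x7=7, data at stream[11..18]='n7h3khs' -> body[3..10], body so far='sbjn7h3khs'
Chunk 3: stream[20..21]='5' size=0x5=5, data at stream[23..28]='bvrpw' -> body[10..15], body so far='sbjn7h3khsbvrpw'
Chunk 4: stream[30..31]='0' size=0 (terminator). Final body='sbjn7h3khsbvrpw' (15 bytes)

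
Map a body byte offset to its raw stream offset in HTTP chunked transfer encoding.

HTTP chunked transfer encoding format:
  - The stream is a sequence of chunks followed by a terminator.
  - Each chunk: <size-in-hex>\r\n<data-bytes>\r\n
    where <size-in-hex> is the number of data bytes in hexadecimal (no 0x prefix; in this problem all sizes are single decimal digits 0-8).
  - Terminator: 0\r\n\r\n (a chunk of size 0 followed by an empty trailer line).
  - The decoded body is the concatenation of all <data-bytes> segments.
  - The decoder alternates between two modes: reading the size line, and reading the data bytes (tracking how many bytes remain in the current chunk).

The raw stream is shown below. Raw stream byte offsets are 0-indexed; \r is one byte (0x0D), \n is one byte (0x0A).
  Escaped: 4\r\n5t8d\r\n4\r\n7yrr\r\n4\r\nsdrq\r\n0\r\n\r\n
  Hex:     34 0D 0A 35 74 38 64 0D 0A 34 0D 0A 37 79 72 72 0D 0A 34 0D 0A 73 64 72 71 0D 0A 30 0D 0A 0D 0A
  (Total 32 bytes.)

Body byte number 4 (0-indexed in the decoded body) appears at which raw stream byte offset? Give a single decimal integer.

Answer: 12

Derivation:
Chunk 1: stream[0..1]='4' size=0x4=4, data at stream[3..7]='5t8d' -> body[0..4], body so far='5t8d'
Chunk 2: stream[9..10]='4' size=0x4=4, data at stream[12..16]='7yrr' -> body[4..8], body so far='5t8d7yrr'
Chunk 3: stream[18..19]='4' size=0x4=4, data at stream[21..25]='sdrq' -> body[8..12], body so far='5t8d7yrrsdrq'
Chunk 4: stream[27..28]='0' size=0 (terminator). Final body='5t8d7yrrsdrq' (12 bytes)
Body byte 4 at stream offset 12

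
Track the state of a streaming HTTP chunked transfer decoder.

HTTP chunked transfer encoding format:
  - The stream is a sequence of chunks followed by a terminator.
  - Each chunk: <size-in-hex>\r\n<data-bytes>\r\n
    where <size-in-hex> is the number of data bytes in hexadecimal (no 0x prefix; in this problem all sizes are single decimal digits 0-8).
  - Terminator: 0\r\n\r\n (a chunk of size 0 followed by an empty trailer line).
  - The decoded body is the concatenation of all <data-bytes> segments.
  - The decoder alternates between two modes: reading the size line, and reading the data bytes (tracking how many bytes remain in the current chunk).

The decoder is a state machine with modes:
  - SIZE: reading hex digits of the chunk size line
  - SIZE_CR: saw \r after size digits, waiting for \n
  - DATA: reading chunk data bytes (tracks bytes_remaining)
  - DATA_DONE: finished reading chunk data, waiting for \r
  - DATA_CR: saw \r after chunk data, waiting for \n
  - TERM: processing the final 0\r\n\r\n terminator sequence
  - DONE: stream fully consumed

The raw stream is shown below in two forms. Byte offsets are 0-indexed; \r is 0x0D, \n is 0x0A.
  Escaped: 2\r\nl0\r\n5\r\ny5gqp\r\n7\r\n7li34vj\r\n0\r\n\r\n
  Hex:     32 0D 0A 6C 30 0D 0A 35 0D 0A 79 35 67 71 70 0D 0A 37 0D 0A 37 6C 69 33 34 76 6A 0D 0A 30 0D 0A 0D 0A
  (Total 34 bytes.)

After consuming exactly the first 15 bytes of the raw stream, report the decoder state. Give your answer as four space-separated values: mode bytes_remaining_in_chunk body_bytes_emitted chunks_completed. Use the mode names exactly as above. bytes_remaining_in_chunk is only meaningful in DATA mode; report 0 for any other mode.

Answer: DATA_DONE 0 7 1

Derivation:
Byte 0 = '2': mode=SIZE remaining=0 emitted=0 chunks_done=0
Byte 1 = 0x0D: mode=SIZE_CR remaining=0 emitted=0 chunks_done=0
Byte 2 = 0x0A: mode=DATA remaining=2 emitted=0 chunks_done=0
Byte 3 = 'l': mode=DATA remaining=1 emitted=1 chunks_done=0
Byte 4 = '0': mode=DATA_DONE remaining=0 emitted=2 chunks_done=0
Byte 5 = 0x0D: mode=DATA_CR remaining=0 emitted=2 chunks_done=0
Byte 6 = 0x0A: mode=SIZE remaining=0 emitted=2 chunks_done=1
Byte 7 = '5': mode=SIZE remaining=0 emitted=2 chunks_done=1
Byte 8 = 0x0D: mode=SIZE_CR remaining=0 emitted=2 chunks_done=1
Byte 9 = 0x0A: mode=DATA remaining=5 emitted=2 chunks_done=1
Byte 10 = 'y': mode=DATA remaining=4 emitted=3 chunks_done=1
Byte 11 = '5': mode=DATA remaining=3 emitted=4 chunks_done=1
Byte 12 = 'g': mode=DATA remaining=2 emitted=5 chunks_done=1
Byte 13 = 'q': mode=DATA remaining=1 emitted=6 chunks_done=1
Byte 14 = 'p': mode=DATA_DONE remaining=0 emitted=7 chunks_done=1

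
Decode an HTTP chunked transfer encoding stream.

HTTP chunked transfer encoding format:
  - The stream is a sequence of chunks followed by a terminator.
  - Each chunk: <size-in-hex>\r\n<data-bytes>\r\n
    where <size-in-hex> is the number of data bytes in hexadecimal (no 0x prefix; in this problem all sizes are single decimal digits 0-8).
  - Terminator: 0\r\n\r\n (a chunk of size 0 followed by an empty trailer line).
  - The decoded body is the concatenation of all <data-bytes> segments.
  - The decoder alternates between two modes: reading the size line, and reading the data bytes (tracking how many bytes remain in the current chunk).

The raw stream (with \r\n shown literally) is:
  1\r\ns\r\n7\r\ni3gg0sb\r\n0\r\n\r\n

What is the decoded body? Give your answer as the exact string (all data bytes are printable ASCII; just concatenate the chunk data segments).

Answer: si3gg0sb

Derivation:
Chunk 1: stream[0..1]='1' size=0x1=1, data at stream[3..4]='s' -> body[0..1], body so far='s'
Chunk 2: stream[6..7]='7' size=0x7=7, data at stream[9..16]='i3gg0sb' -> body[1..8], body so far='si3gg0sb'
Chunk 3: stream[18..19]='0' size=0 (terminator). Final body='si3gg0sb' (8 bytes)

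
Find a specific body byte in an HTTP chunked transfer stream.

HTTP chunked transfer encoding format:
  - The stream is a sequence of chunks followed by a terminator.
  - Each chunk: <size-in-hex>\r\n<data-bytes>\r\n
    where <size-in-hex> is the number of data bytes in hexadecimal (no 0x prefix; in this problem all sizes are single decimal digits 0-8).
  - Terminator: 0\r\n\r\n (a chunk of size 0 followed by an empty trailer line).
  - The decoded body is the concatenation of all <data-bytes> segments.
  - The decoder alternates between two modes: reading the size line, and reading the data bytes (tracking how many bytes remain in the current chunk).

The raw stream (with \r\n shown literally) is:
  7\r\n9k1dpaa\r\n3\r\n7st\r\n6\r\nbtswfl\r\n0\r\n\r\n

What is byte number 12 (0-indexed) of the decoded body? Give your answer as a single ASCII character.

Chunk 1: stream[0..1]='7' size=0x7=7, data at stream[3..10]='9k1dpaa' -> body[0..7], body so far='9k1dpaa'
Chunk 2: stream[12..13]='3' size=0x3=3, data at stream[15..18]='7st' -> body[7..10], body so far='9k1dpaa7st'
Chunk 3: stream[20..21]='6' size=0x6=6, data at stream[23..29]='btswfl' -> body[10..16], body so far='9k1dpaa7stbtswfl'
Chunk 4: stream[31..32]='0' size=0 (terminator). Final body='9k1dpaa7stbtswfl' (16 bytes)
Body byte 12 = 's'

Answer: s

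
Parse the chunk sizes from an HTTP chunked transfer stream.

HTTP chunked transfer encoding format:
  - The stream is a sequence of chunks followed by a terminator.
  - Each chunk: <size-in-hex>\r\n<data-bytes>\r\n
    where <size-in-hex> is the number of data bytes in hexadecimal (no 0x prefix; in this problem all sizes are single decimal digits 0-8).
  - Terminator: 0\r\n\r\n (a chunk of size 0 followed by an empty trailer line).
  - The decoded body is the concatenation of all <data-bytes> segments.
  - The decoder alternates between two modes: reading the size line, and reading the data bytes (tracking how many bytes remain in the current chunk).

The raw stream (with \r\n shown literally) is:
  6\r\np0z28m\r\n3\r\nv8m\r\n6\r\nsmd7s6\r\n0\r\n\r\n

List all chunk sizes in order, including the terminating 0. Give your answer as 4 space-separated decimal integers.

Chunk 1: stream[0..1]='6' size=0x6=6, data at stream[3..9]='p0z28m' -> body[0..6], body so far='p0z28m'
Chunk 2: stream[11..12]='3' size=0x3=3, data at stream[14..17]='v8m' -> body[6..9], body so far='p0z28mv8m'
Chunk 3: stream[19..20]='6' size=0x6=6, data at stream[22..28]='smd7s6' -> body[9..15], body so far='p0z28mv8msmd7s6'
Chunk 4: stream[30..31]='0' size=0 (terminator). Final body='p0z28mv8msmd7s6' (15 bytes)

Answer: 6 3 6 0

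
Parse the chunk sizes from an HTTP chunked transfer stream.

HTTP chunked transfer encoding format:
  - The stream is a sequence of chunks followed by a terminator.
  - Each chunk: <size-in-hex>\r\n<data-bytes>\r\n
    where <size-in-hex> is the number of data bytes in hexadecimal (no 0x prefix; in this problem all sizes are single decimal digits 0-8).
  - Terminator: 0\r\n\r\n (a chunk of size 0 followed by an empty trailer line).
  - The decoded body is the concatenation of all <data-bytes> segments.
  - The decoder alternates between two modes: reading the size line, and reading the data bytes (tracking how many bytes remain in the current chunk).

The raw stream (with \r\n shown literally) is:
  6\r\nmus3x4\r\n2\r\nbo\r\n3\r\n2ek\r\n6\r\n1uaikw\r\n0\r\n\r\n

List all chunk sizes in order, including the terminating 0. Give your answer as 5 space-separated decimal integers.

Answer: 6 2 3 6 0

Derivation:
Chunk 1: stream[0..1]='6' size=0x6=6, data at stream[3..9]='mus3x4' -> body[0..6], body so far='mus3x4'
Chunk 2: stream[11..12]='2' size=0x2=2, data at stream[14..16]='bo' -> body[6..8], body so far='mus3x4bo'
Chunk 3: stream[18..19]='3' size=0x3=3, data at stream[21..24]='2ek' -> body[8..11], body so far='mus3x4bo2ek'
Chunk 4: stream[26..27]='6' size=0x6=6, data at stream[29..35]='1uaikw' -> body[11..17], body so far='mus3x4bo2ek1uaikw'
Chunk 5: stream[37..38]='0' size=0 (terminator). Final body='mus3x4bo2ek1uaikw' (17 bytes)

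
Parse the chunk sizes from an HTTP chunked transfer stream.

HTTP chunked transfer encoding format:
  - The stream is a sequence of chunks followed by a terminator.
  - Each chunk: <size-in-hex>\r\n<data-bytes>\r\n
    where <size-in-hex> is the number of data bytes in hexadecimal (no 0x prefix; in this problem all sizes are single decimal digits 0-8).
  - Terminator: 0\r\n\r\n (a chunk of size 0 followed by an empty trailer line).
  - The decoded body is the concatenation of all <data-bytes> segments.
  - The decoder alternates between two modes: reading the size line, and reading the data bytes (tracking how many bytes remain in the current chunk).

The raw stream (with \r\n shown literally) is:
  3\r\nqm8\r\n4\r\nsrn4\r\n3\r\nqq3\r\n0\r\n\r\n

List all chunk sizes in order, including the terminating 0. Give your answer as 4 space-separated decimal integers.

Answer: 3 4 3 0

Derivation:
Chunk 1: stream[0..1]='3' size=0x3=3, data at stream[3..6]='qm8' -> body[0..3], body so far='qm8'
Chunk 2: stream[8..9]='4' size=0x4=4, data at stream[11..15]='srn4' -> body[3..7], body so far='qm8srn4'
Chunk 3: stream[17..18]='3' size=0x3=3, data at stream[20..23]='qq3' -> body[7..10], body so far='qm8srn4qq3'
Chunk 4: stream[25..26]='0' size=0 (terminator). Final body='qm8srn4qq3' (10 bytes)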